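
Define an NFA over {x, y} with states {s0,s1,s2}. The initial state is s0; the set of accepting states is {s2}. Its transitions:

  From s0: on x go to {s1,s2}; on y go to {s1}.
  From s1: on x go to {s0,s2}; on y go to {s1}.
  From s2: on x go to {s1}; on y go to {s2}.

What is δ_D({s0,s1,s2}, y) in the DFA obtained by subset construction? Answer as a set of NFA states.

{s1,s2}

δ(s0,y) = {s1}; δ(s1,y) = {s1}; δ(s2,y) = {s2}.
Union: {s1,s2}.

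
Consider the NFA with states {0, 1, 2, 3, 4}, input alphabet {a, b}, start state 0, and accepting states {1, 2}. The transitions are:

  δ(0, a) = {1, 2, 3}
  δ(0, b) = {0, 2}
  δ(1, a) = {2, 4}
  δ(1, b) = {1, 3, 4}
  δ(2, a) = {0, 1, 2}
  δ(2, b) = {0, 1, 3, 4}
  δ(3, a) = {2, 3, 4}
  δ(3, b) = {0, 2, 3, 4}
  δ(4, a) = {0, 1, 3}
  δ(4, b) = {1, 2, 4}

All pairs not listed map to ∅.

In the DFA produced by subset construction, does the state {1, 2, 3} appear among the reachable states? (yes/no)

yes

Start state of the DFA: {0}.
{0} --a--> {1, 2, 3}  [new]
{0} --b--> {0, 2}  [new]
{1, 2, 3} --a--> {0, 1, 2, 3, 4}  [new]
{1, 2, 3} --b--> {0, 1, 2, 3, 4}  [seen]
{0, 2} --a--> {0, 1, 2, 3}  [new]
{0, 2} --b--> {0, 1, 2, 3, 4}  [seen]
{0, 1, 2, 3, 4} --a--> {0, 1, 2, 3, 4}  [seen]
{0, 1, 2, 3, 4} --b--> {0, 1, 2, 3, 4}  [seen]
{0, 1, 2, 3} --a--> {0, 1, 2, 3, 4}  [seen]
{0, 1, 2, 3} --b--> {0, 1, 2, 3, 4}  [seen]
Reachable DFA states: {0}, {1, 2, 3}, {0, 2}, {0, 1, 2, 3, 4}, {0, 1, 2, 3}.
{1, 2, 3} is among them.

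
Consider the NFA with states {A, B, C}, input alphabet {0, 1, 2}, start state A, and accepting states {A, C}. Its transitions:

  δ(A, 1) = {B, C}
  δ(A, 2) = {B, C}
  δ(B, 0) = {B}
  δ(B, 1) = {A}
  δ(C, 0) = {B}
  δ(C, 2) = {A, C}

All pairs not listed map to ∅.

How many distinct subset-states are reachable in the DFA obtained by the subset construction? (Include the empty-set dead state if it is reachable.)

Start state of the DFA: {A}.
{A} --0--> ∅  [new]
{A} --1--> {B, C}  [new]
{A} --2--> {B, C}  [seen]
∅ --0--> ∅  [seen]
∅ --1--> ∅  [seen]
∅ --2--> ∅  [seen]
{B, C} --0--> {B}  [new]
{B, C} --1--> {A}  [seen]
{B, C} --2--> {A, C}  [new]
{B} --0--> {B}  [seen]
{B} --1--> {A}  [seen]
{B} --2--> ∅  [seen]
{A, C} --0--> {B}  [seen]
{A, C} --1--> {B, C}  [seen]
{A, C} --2--> {A, B, C}  [new]
{A, B, C} --0--> {B}  [seen]
{A, B, C} --1--> {A, B, C}  [seen]
{A, B, C} --2--> {A, B, C}  [seen]
Reachable DFA states: {A}, ∅, {B, C}, {B}, {A, C}, {A, B, C}.

6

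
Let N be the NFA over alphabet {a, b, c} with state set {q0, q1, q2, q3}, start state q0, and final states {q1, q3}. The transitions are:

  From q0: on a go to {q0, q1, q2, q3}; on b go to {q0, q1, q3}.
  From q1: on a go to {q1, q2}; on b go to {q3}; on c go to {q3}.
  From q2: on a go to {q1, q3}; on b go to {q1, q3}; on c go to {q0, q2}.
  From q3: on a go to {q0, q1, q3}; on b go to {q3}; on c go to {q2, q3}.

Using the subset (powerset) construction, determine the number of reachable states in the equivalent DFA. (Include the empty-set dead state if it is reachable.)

Start state of the DFA: {q0}.
{q0} --a--> {q0, q1, q2, q3}  [new]
{q0} --b--> {q0, q1, q3}  [new]
{q0} --c--> ∅  [new]
{q0, q1, q2, q3} --a--> {q0, q1, q2, q3}  [seen]
{q0, q1, q2, q3} --b--> {q0, q1, q3}  [seen]
{q0, q1, q2, q3} --c--> {q0, q2, q3}  [new]
{q0, q1, q3} --a--> {q0, q1, q2, q3}  [seen]
{q0, q1, q3} --b--> {q0, q1, q3}  [seen]
{q0, q1, q3} --c--> {q2, q3}  [new]
∅ --a--> ∅  [seen]
∅ --b--> ∅  [seen]
∅ --c--> ∅  [seen]
{q0, q2, q3} --a--> {q0, q1, q2, q3}  [seen]
{q0, q2, q3} --b--> {q0, q1, q3}  [seen]
{q0, q2, q3} --c--> {q0, q2, q3}  [seen]
{q2, q3} --a--> {q0, q1, q3}  [seen]
{q2, q3} --b--> {q1, q3}  [new]
{q2, q3} --c--> {q0, q2, q3}  [seen]
{q1, q3} --a--> {q0, q1, q2, q3}  [seen]
{q1, q3} --b--> {q3}  [new]
{q1, q3} --c--> {q2, q3}  [seen]
{q3} --a--> {q0, q1, q3}  [seen]
{q3} --b--> {q3}  [seen]
{q3} --c--> {q2, q3}  [seen]
Reachable DFA states: {q0}, {q0, q1, q2, q3}, {q0, q1, q3}, ∅, {q0, q2, q3}, {q2, q3}, {q1, q3}, {q3}.

8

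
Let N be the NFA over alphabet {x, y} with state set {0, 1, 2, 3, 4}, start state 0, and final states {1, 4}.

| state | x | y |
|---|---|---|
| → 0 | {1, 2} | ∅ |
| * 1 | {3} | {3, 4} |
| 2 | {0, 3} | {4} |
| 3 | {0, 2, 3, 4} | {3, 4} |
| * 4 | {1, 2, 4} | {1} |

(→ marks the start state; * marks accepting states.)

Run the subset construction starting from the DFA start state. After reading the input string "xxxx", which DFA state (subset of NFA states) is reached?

Start: {0}.
δ(0,x) = {1, 2}.
Union: {1, 2}.
After x: {1, 2}.
δ(1,x) = {3}; δ(2,x) = {0, 3}.
Union: {0, 3}.
After x: {0, 3}.
δ(0,x) = {1, 2}; δ(3,x) = {0, 2, 3, 4}.
Union: {0, 1, 2, 3, 4}.
After x: {0, 1, 2, 3, 4}.
δ(0,x) = {1, 2}; δ(1,x) = {3}; δ(2,x) = {0, 3}; δ(3,x) = {0, 2, 3, 4}; δ(4,x) = {1, 2, 4}.
Union: {0, 1, 2, 3, 4}.
After x: {0, 1, 2, 3, 4}.

{0, 1, 2, 3, 4}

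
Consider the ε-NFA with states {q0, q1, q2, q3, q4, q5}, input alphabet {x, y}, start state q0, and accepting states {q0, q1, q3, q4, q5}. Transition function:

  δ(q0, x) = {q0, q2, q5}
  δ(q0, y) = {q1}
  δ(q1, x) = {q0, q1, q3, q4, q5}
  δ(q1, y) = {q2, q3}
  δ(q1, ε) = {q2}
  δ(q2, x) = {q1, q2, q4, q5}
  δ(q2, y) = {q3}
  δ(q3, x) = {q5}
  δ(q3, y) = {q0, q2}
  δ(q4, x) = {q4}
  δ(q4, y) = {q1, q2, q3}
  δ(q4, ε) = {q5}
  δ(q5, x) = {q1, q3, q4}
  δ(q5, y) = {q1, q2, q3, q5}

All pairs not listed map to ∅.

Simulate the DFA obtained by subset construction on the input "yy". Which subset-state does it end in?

{q2, q3}

Start: {q0}.
δ(q0,y) = {q1}.
Union: {q1}.
ε-closure gives {q1, q2}.
After y: {q1, q2}.
δ(q1,y) = {q2, q3}; δ(q2,y) = {q3}.
Union: {q2, q3}.
After y: {q2, q3}.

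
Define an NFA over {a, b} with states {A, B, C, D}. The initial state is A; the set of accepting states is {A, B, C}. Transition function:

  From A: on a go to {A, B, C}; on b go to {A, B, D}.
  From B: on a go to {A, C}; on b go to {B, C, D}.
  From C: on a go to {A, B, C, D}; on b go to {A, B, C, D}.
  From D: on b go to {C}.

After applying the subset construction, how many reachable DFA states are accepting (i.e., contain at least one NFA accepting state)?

Start state of the DFA: {A}.
{A} --a--> {A, B, C}  [new]
{A} --b--> {A, B, D}  [new]
{A, B, C} --a--> {A, B, C, D}  [new]
{A, B, C} --b--> {A, B, C, D}  [seen]
{A, B, D} --a--> {A, B, C}  [seen]
{A, B, D} --b--> {A, B, C, D}  [seen]
{A, B, C, D} --a--> {A, B, C, D}  [seen]
{A, B, C, D} --b--> {A, B, C, D}  [seen]
Reachable DFA states: {A}, {A, B, C}, {A, B, D}, {A, B, C, D}.
Accepting DFA states (contain an NFA accepting state): {A}, {A, B, C}, {A, B, D}, {A, B, C, D}.

4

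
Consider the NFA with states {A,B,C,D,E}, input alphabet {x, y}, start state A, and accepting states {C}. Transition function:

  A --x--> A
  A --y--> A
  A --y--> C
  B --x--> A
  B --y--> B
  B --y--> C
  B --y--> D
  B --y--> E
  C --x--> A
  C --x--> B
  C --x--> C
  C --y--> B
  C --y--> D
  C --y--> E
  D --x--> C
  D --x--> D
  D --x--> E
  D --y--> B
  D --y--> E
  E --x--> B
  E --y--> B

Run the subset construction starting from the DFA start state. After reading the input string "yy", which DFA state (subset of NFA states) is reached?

{A,B,C,D,E}

Start: {A}.
δ(A,y) = {A,C}.
Union: {A,C}.
After y: {A,C}.
δ(A,y) = {A,C}; δ(C,y) = {B,D,E}.
Union: {A,B,C,D,E}.
After y: {A,B,C,D,E}.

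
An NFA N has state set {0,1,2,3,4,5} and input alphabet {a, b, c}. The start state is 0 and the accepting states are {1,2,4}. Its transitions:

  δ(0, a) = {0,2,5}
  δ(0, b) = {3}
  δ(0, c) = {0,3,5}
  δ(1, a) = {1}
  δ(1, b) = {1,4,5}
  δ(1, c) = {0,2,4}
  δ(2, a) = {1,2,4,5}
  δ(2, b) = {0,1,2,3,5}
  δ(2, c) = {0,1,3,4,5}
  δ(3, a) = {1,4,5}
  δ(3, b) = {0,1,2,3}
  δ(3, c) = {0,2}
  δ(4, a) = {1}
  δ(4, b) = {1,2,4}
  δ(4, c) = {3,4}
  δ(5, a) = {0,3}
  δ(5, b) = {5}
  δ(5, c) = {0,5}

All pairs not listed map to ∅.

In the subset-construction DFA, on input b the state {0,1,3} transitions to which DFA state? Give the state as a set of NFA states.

{0,1,2,3,4,5}

δ(0,b) = {3}; δ(1,b) = {1,4,5}; δ(3,b) = {0,1,2,3}.
Union: {0,1,2,3,4,5}.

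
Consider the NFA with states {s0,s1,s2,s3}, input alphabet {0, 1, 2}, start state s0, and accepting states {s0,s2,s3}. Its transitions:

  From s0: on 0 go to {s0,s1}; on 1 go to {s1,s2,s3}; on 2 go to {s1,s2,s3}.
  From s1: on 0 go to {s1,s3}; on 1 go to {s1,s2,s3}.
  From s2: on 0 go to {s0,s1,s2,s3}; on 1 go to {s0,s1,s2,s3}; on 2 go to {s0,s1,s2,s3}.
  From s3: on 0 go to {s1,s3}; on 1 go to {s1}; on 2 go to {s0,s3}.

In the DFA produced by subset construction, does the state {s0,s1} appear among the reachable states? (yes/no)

Start state of the DFA: {s0}.
{s0} --0--> {s0,s1}  [new]
{s0} --1--> {s1,s2,s3}  [new]
{s0} --2--> {s1,s2,s3}  [seen]
{s0,s1} --0--> {s0,s1,s3}  [new]
{s0,s1} --1--> {s1,s2,s3}  [seen]
{s0,s1} --2--> {s1,s2,s3}  [seen]
{s1,s2,s3} --0--> {s0,s1,s2,s3}  [new]
{s1,s2,s3} --1--> {s0,s1,s2,s3}  [seen]
{s1,s2,s3} --2--> {s0,s1,s2,s3}  [seen]
{s0,s1,s3} --0--> {s0,s1,s3}  [seen]
{s0,s1,s3} --1--> {s1,s2,s3}  [seen]
{s0,s1,s3} --2--> {s0,s1,s2,s3}  [seen]
{s0,s1,s2,s3} --0--> {s0,s1,s2,s3}  [seen]
{s0,s1,s2,s3} --1--> {s0,s1,s2,s3}  [seen]
{s0,s1,s2,s3} --2--> {s0,s1,s2,s3}  [seen]
Reachable DFA states: {s0}, {s0,s1}, {s1,s2,s3}, {s0,s1,s3}, {s0,s1,s2,s3}.
{s0,s1} is among them.

yes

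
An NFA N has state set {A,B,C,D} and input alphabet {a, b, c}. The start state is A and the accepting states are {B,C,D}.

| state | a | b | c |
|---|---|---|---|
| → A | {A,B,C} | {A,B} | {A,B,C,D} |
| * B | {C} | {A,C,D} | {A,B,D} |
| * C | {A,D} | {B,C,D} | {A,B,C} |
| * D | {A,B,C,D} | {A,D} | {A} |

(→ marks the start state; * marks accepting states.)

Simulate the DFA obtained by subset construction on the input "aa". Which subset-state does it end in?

{A,B,C,D}

Start: {A}.
δ(A,a) = {A,B,C}.
Union: {A,B,C}.
After a: {A,B,C}.
δ(A,a) = {A,B,C}; δ(B,a) = {C}; δ(C,a) = {A,D}.
Union: {A,B,C,D}.
After a: {A,B,C,D}.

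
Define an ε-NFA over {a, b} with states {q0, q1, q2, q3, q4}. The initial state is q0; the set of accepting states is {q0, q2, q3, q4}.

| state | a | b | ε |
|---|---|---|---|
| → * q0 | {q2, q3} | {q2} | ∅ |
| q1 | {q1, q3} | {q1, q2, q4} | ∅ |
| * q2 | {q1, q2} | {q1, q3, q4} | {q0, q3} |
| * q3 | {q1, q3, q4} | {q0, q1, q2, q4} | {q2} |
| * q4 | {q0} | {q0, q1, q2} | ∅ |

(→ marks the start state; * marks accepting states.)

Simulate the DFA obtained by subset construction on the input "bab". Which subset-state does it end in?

Start: {q0}.
δ(q0,b) = {q2}.
Union: {q2}.
ε-closure gives {q0, q2, q3}.
After b: {q0, q2, q3}.
δ(q0,a) = {q2, q3}; δ(q2,a) = {q1, q2}; δ(q3,a) = {q1, q3, q4}.
Union: {q1, q2, q3, q4}.
ε-closure gives {q0, q1, q2, q3, q4}.
After a: {q0, q1, q2, q3, q4}.
δ(q0,b) = {q2}; δ(q1,b) = {q1, q2, q4}; δ(q2,b) = {q1, q3, q4}; δ(q3,b) = {q0, q1, q2, q4}; δ(q4,b) = {q0, q1, q2}.
Union: {q0, q1, q2, q3, q4}.
After b: {q0, q1, q2, q3, q4}.

{q0, q1, q2, q3, q4}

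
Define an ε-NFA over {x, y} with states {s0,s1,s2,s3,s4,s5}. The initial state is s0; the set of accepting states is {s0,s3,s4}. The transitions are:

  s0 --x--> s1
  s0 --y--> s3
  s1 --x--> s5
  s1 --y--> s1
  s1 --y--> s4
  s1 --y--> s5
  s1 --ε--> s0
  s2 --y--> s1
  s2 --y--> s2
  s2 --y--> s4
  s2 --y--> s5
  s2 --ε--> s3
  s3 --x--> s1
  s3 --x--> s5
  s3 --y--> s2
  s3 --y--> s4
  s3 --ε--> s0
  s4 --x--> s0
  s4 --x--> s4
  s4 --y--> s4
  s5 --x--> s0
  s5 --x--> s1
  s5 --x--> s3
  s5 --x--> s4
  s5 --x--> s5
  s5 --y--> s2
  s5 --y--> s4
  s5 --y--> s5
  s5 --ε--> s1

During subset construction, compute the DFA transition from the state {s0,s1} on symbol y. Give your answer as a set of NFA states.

{s0,s1,s3,s4,s5}

δ(s0,y) = {s3}; δ(s1,y) = {s1,s4,s5}.
Union: {s1,s3,s4,s5}.
ε-closure gives {s0,s1,s3,s4,s5}.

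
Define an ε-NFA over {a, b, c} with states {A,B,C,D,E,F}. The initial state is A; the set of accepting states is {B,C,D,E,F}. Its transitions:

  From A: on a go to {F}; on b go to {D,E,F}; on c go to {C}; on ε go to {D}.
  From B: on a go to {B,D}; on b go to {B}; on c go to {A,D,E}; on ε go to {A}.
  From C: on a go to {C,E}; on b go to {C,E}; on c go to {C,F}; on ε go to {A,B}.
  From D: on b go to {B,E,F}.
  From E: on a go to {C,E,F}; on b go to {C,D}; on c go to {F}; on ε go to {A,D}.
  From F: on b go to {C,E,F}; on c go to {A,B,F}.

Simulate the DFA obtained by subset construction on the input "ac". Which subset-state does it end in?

Start: {A,D}.
δ(A,a) = {F}; δ(D,a) = ∅.
Union: {F}.
After a: {F}.
δ(F,c) = {A,B,F}.
Union: {A,B,F}.
ε-closure gives {A,B,D,F}.
After c: {A,B,D,F}.

{A,B,D,F}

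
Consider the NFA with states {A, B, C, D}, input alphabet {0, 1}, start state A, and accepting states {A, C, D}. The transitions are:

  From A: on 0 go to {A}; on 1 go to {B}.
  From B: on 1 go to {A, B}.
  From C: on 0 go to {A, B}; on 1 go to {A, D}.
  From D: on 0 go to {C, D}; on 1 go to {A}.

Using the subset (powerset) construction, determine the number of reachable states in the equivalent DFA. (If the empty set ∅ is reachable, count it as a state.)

4

Start state of the DFA: {A}.
{A} --0--> {A}  [seen]
{A} --1--> {B}  [new]
{B} --0--> ∅  [new]
{B} --1--> {A, B}  [new]
∅ --0--> ∅  [seen]
∅ --1--> ∅  [seen]
{A, B} --0--> {A}  [seen]
{A, B} --1--> {A, B}  [seen]
Reachable DFA states: {A}, {B}, ∅, {A, B}.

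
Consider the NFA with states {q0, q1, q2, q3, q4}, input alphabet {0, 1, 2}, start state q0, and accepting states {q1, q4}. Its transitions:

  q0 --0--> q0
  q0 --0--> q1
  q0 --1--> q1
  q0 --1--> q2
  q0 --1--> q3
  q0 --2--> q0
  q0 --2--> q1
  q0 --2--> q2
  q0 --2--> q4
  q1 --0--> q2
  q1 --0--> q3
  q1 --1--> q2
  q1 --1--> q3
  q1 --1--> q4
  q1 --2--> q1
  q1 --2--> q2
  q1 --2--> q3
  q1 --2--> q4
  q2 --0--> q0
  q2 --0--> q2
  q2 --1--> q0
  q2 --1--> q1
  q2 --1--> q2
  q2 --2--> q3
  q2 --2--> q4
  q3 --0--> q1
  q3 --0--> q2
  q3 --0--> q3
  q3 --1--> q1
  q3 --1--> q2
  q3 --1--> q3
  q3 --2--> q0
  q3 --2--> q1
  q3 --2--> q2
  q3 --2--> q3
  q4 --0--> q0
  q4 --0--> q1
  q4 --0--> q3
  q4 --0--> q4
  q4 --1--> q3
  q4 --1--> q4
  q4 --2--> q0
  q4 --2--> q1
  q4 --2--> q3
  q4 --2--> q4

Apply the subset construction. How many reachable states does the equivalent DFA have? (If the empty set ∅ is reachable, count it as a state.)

Start state of the DFA: {q0}.
{q0} --0--> {q0, q1}  [new]
{q0} --1--> {q1, q2, q3}  [new]
{q0} --2--> {q0, q1, q2, q4}  [new]
{q0, q1} --0--> {q0, q1, q2, q3}  [new]
{q0, q1} --1--> {q1, q2, q3, q4}  [new]
{q0, q1} --2--> {q0, q1, q2, q3, q4}  [new]
{q1, q2, q3} --0--> {q0, q1, q2, q3}  [seen]
{q1, q2, q3} --1--> {q0, q1, q2, q3, q4}  [seen]
{q1, q2, q3} --2--> {q0, q1, q2, q3, q4}  [seen]
{q0, q1, q2, q4} --0--> {q0, q1, q2, q3, q4}  [seen]
{q0, q1, q2, q4} --1--> {q0, q1, q2, q3, q4}  [seen]
{q0, q1, q2, q4} --2--> {q0, q1, q2, q3, q4}  [seen]
{q0, q1, q2, q3} --0--> {q0, q1, q2, q3}  [seen]
{q0, q1, q2, q3} --1--> {q0, q1, q2, q3, q4}  [seen]
{q0, q1, q2, q3} --2--> {q0, q1, q2, q3, q4}  [seen]
{q1, q2, q3, q4} --0--> {q0, q1, q2, q3, q4}  [seen]
{q1, q2, q3, q4} --1--> {q0, q1, q2, q3, q4}  [seen]
{q1, q2, q3, q4} --2--> {q0, q1, q2, q3, q4}  [seen]
{q0, q1, q2, q3, q4} --0--> {q0, q1, q2, q3, q4}  [seen]
{q0, q1, q2, q3, q4} --1--> {q0, q1, q2, q3, q4}  [seen]
{q0, q1, q2, q3, q4} --2--> {q0, q1, q2, q3, q4}  [seen]
Reachable DFA states: {q0}, {q0, q1}, {q1, q2, q3}, {q0, q1, q2, q4}, {q0, q1, q2, q3}, {q1, q2, q3, q4}, {q0, q1, q2, q3, q4}.

7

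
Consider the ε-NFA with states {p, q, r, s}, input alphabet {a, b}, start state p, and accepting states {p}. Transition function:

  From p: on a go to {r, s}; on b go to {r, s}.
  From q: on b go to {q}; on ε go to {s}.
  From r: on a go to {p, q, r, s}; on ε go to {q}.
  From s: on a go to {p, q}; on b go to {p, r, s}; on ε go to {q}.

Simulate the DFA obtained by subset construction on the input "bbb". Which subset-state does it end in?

{p, q, r, s}

Start: {p}.
δ(p,b) = {r, s}.
Union: {r, s}.
ε-closure gives {q, r, s}.
After b: {q, r, s}.
δ(q,b) = {q}; δ(r,b) = ∅; δ(s,b) = {p, r, s}.
Union: {p, q, r, s}.
After b: {p, q, r, s}.
δ(p,b) = {r, s}; δ(q,b) = {q}; δ(r,b) = ∅; δ(s,b) = {p, r, s}.
Union: {p, q, r, s}.
After b: {p, q, r, s}.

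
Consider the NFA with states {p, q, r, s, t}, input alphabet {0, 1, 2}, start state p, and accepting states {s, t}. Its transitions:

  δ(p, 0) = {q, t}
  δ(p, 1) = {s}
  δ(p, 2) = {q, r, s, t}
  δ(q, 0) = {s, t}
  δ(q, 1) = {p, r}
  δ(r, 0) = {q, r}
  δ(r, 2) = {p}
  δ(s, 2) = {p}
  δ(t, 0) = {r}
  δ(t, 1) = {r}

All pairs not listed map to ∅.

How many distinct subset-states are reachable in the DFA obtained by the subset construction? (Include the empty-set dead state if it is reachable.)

Start state of the DFA: {p}.
{p} --0--> {q, t}  [new]
{p} --1--> {s}  [new]
{p} --2--> {q, r, s, t}  [new]
{q, t} --0--> {r, s, t}  [new]
{q, t} --1--> {p, r}  [new]
{q, t} --2--> ∅  [new]
{s} --0--> ∅  [seen]
{s} --1--> ∅  [seen]
{s} --2--> {p}  [seen]
{q, r, s, t} --0--> {q, r, s, t}  [seen]
{q, r, s, t} --1--> {p, r}  [seen]
{q, r, s, t} --2--> {p}  [seen]
{r, s, t} --0--> {q, r}  [new]
{r, s, t} --1--> {r}  [new]
{r, s, t} --2--> {p}  [seen]
{p, r} --0--> {q, r, t}  [new]
{p, r} --1--> {s}  [seen]
{p, r} --2--> {p, q, r, s, t}  [new]
∅ --0--> ∅  [seen]
∅ --1--> ∅  [seen]
∅ --2--> ∅  [seen]
{q, r} --0--> {q, r, s, t}  [seen]
{q, r} --1--> {p, r}  [seen]
{q, r} --2--> {p}  [seen]
{r} --0--> {q, r}  [seen]
{r} --1--> ∅  [seen]
{r} --2--> {p}  [seen]
{q, r, t} --0--> {q, r, s, t}  [seen]
{q, r, t} --1--> {p, r}  [seen]
{q, r, t} --2--> {p}  [seen]
{p, q, r, s, t} --0--> {q, r, s, t}  [seen]
{p, q, r, s, t} --1--> {p, r, s}  [new]
{p, q, r, s, t} --2--> {p, q, r, s, t}  [seen]
{p, r, s} --0--> {q, r, t}  [seen]
{p, r, s} --1--> {s}  [seen]
{p, r, s} --2--> {p, q, r, s, t}  [seen]
Reachable DFA states: {p}, {q, t}, {s}, {q, r, s, t}, {r, s, t}, {p, r}, ∅, {q, r}, {r}, {q, r, t}, {p, q, r, s, t}, {p, r, s}.

12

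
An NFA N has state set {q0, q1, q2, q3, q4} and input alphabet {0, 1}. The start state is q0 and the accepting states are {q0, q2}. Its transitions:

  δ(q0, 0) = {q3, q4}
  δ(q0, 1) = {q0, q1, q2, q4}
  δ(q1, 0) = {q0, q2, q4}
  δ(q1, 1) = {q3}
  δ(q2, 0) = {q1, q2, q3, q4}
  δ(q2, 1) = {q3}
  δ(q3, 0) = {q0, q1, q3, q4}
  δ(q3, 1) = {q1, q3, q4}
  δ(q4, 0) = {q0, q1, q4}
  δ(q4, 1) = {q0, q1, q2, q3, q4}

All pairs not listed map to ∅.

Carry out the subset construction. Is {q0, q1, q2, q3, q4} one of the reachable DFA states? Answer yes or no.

Start state of the DFA: {q0}.
{q0} --0--> {q3, q4}  [new]
{q0} --1--> {q0, q1, q2, q4}  [new]
{q3, q4} --0--> {q0, q1, q3, q4}  [new]
{q3, q4} --1--> {q0, q1, q2, q3, q4}  [new]
{q0, q1, q2, q4} --0--> {q0, q1, q2, q3, q4}  [seen]
{q0, q1, q2, q4} --1--> {q0, q1, q2, q3, q4}  [seen]
{q0, q1, q3, q4} --0--> {q0, q1, q2, q3, q4}  [seen]
{q0, q1, q3, q4} --1--> {q0, q1, q2, q3, q4}  [seen]
{q0, q1, q2, q3, q4} --0--> {q0, q1, q2, q3, q4}  [seen]
{q0, q1, q2, q3, q4} --1--> {q0, q1, q2, q3, q4}  [seen]
Reachable DFA states: {q0}, {q3, q4}, {q0, q1, q2, q4}, {q0, q1, q3, q4}, {q0, q1, q2, q3, q4}.
{q0, q1, q2, q3, q4} is among them.

yes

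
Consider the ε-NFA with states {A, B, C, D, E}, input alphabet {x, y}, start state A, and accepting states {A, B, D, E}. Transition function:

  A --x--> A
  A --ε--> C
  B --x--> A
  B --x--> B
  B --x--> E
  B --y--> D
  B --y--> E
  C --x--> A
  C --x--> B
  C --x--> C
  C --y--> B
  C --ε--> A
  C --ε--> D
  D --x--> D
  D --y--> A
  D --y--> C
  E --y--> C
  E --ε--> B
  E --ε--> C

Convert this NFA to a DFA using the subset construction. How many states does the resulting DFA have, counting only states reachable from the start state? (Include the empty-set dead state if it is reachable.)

Start state of the DFA: {A, C, D} (ε-closure of the NFA start).
{A, C, D} --x--> {A, B, C, D}  [new]
{A, C, D} --y--> {A, B, C, D}  [seen]
{A, B, C, D} --x--> {A, B, C, D, E}  [new]
{A, B, C, D} --y--> {A, B, C, D, E}  [seen]
{A, B, C, D, E} --x--> {A, B, C, D, E}  [seen]
{A, B, C, D, E} --y--> {A, B, C, D, E}  [seen]
Reachable DFA states: {A, C, D}, {A, B, C, D}, {A, B, C, D, E}.

3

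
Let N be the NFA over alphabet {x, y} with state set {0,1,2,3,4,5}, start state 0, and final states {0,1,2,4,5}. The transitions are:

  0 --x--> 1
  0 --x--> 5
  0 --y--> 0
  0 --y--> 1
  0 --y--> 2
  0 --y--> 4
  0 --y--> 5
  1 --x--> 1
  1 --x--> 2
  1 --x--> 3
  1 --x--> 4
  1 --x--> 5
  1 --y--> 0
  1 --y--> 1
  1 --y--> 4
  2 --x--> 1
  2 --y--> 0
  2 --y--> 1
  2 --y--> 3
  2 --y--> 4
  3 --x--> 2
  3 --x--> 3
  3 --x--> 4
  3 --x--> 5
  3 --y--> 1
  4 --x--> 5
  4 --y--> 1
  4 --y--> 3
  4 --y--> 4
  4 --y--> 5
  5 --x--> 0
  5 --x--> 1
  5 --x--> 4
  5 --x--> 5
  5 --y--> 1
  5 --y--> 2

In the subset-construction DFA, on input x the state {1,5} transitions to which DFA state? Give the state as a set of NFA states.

δ(1,x) = {1,2,3,4,5}; δ(5,x) = {0,1,4,5}.
Union: {0,1,2,3,4,5}.

{0,1,2,3,4,5}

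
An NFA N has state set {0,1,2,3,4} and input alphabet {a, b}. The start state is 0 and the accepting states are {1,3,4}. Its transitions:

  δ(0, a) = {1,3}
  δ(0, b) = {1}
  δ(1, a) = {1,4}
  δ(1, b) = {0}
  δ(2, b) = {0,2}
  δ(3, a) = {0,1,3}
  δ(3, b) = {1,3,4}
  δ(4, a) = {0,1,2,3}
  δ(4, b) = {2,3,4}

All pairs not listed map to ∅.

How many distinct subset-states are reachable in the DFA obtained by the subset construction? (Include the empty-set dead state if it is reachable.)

8

Start state of the DFA: {0}.
{0} --a--> {1,3}  [new]
{0} --b--> {1}  [new]
{1,3} --a--> {0,1,3,4}  [new]
{1,3} --b--> {0,1,3,4}  [seen]
{1} --a--> {1,4}  [new]
{1} --b--> {0}  [seen]
{0,1,3,4} --a--> {0,1,2,3,4}  [new]
{0,1,3,4} --b--> {0,1,2,3,4}  [seen]
{1,4} --a--> {0,1,2,3,4}  [seen]
{1,4} --b--> {0,2,3,4}  [new]
{0,1,2,3,4} --a--> {0,1,2,3,4}  [seen]
{0,1,2,3,4} --b--> {0,1,2,3,4}  [seen]
{0,2,3,4} --a--> {0,1,2,3}  [new]
{0,2,3,4} --b--> {0,1,2,3,4}  [seen]
{0,1,2,3} --a--> {0,1,3,4}  [seen]
{0,1,2,3} --b--> {0,1,2,3,4}  [seen]
Reachable DFA states: {0}, {1,3}, {1}, {0,1,3,4}, {1,4}, {0,1,2,3,4}, {0,2,3,4}, {0,1,2,3}.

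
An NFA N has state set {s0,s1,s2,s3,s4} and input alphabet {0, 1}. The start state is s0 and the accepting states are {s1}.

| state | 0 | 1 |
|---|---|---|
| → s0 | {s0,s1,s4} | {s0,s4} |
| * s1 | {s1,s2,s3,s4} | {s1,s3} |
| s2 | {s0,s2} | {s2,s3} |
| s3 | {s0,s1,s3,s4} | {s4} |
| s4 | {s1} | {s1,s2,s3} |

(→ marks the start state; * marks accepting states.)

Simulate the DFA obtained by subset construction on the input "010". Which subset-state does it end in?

Start: {s0}.
δ(s0,0) = {s0,s1,s4}.
Union: {s0,s1,s4}.
After 0: {s0,s1,s4}.
δ(s0,1) = {s0,s4}; δ(s1,1) = {s1,s3}; δ(s4,1) = {s1,s2,s3}.
Union: {s0,s1,s2,s3,s4}.
After 1: {s0,s1,s2,s3,s4}.
δ(s0,0) = {s0,s1,s4}; δ(s1,0) = {s1,s2,s3,s4}; δ(s2,0) = {s0,s2}; δ(s3,0) = {s0,s1,s3,s4}; δ(s4,0) = {s1}.
Union: {s0,s1,s2,s3,s4}.
After 0: {s0,s1,s2,s3,s4}.

{s0,s1,s2,s3,s4}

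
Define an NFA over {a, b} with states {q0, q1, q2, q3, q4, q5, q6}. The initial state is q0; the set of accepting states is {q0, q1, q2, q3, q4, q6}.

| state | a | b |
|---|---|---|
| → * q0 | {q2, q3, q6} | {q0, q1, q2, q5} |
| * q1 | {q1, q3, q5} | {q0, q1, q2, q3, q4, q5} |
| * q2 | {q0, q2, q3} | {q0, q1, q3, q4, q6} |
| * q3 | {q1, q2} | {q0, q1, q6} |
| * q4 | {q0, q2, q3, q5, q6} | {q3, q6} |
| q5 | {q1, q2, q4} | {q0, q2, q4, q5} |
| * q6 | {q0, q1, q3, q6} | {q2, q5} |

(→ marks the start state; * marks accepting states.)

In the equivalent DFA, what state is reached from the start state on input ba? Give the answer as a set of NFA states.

Start: {q0}.
δ(q0,b) = {q0, q1, q2, q5}.
Union: {q0, q1, q2, q5}.
After b: {q0, q1, q2, q5}.
δ(q0,a) = {q2, q3, q6}; δ(q1,a) = {q1, q3, q5}; δ(q2,a) = {q0, q2, q3}; δ(q5,a) = {q1, q2, q4}.
Union: {q0, q1, q2, q3, q4, q5, q6}.
After a: {q0, q1, q2, q3, q4, q5, q6}.

{q0, q1, q2, q3, q4, q5, q6}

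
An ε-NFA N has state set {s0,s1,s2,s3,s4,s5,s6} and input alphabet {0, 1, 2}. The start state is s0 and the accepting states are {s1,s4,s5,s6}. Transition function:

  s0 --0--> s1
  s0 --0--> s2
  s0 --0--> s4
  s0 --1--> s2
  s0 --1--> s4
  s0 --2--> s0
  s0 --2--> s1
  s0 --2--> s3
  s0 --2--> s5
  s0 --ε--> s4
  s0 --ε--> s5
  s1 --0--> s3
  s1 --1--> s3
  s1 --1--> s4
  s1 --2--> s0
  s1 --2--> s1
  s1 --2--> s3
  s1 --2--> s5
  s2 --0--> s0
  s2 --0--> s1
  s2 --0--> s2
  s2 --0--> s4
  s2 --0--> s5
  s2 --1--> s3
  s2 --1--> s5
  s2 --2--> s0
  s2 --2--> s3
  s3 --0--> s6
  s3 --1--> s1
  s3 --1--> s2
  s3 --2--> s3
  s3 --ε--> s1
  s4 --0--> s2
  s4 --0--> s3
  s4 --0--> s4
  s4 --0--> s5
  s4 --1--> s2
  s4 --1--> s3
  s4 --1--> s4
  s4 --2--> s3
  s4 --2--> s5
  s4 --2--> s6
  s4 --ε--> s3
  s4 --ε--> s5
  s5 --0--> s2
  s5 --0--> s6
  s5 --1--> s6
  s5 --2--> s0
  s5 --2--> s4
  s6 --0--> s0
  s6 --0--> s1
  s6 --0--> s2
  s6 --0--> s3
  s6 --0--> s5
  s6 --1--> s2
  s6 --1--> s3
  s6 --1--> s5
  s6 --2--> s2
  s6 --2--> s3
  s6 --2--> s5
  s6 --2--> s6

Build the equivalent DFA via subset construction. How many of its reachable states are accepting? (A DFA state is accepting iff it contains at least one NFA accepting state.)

4

Start state of the DFA: {s0,s1,s3,s4,s5} (ε-closure of the NFA start).
{s0,s1,s3,s4,s5} --0--> {s1,s2,s3,s4,s5,s6}  [new]
{s0,s1,s3,s4,s5} --1--> {s1,s2,s3,s4,s5,s6}  [seen]
{s0,s1,s3,s4,s5} --2--> {s0,s1,s3,s4,s5,s6}  [new]
{s1,s2,s3,s4,s5,s6} --0--> {s0,s1,s2,s3,s4,s5,s6}  [new]
{s1,s2,s3,s4,s5,s6} --1--> {s1,s2,s3,s4,s5,s6}  [seen]
{s1,s2,s3,s4,s5,s6} --2--> {s0,s1,s2,s3,s4,s5,s6}  [seen]
{s0,s1,s3,s4,s5,s6} --0--> {s0,s1,s2,s3,s4,s5,s6}  [seen]
{s0,s1,s3,s4,s5,s6} --1--> {s1,s2,s3,s4,s5,s6}  [seen]
{s0,s1,s3,s4,s5,s6} --2--> {s0,s1,s2,s3,s4,s5,s6}  [seen]
{s0,s1,s2,s3,s4,s5,s6} --0--> {s0,s1,s2,s3,s4,s5,s6}  [seen]
{s0,s1,s2,s3,s4,s5,s6} --1--> {s1,s2,s3,s4,s5,s6}  [seen]
{s0,s1,s2,s3,s4,s5,s6} --2--> {s0,s1,s2,s3,s4,s5,s6}  [seen]
Reachable DFA states: {s0,s1,s3,s4,s5}, {s1,s2,s3,s4,s5,s6}, {s0,s1,s3,s4,s5,s6}, {s0,s1,s2,s3,s4,s5,s6}.
Accepting DFA states (contain an NFA accepting state): {s0,s1,s3,s4,s5}, {s1,s2,s3,s4,s5,s6}, {s0,s1,s3,s4,s5,s6}, {s0,s1,s2,s3,s4,s5,s6}.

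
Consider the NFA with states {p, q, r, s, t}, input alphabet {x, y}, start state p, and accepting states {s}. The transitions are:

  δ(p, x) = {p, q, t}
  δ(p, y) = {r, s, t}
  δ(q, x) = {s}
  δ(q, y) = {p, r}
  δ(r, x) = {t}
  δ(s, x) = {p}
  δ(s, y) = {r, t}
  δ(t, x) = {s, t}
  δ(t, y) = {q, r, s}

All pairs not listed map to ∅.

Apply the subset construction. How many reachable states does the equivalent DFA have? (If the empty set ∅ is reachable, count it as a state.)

7

Start state of the DFA: {p}.
{p} --x--> {p, q, t}  [new]
{p} --y--> {r, s, t}  [new]
{p, q, t} --x--> {p, q, s, t}  [new]
{p, q, t} --y--> {p, q, r, s, t}  [new]
{r, s, t} --x--> {p, s, t}  [new]
{r, s, t} --y--> {q, r, s, t}  [new]
{p, q, s, t} --x--> {p, q, s, t}  [seen]
{p, q, s, t} --y--> {p, q, r, s, t}  [seen]
{p, q, r, s, t} --x--> {p, q, s, t}  [seen]
{p, q, r, s, t} --y--> {p, q, r, s, t}  [seen]
{p, s, t} --x--> {p, q, s, t}  [seen]
{p, s, t} --y--> {q, r, s, t}  [seen]
{q, r, s, t} --x--> {p, s, t}  [seen]
{q, r, s, t} --y--> {p, q, r, s, t}  [seen]
Reachable DFA states: {p}, {p, q, t}, {r, s, t}, {p, q, s, t}, {p, q, r, s, t}, {p, s, t}, {q, r, s, t}.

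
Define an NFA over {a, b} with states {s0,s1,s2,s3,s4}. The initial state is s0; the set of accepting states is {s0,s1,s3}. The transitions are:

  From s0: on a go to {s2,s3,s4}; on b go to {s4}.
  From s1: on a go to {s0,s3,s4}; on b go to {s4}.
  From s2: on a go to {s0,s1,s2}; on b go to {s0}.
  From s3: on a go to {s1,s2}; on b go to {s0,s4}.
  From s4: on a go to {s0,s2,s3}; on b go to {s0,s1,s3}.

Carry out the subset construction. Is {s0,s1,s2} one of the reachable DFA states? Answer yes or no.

no

Start state of the DFA: {s0}.
{s0} --a--> {s2,s3,s4}  [new]
{s0} --b--> {s4}  [new]
{s2,s3,s4} --a--> {s0,s1,s2,s3}  [new]
{s2,s3,s4} --b--> {s0,s1,s3,s4}  [new]
{s4} --a--> {s0,s2,s3}  [new]
{s4} --b--> {s0,s1,s3}  [new]
{s0,s1,s2,s3} --a--> {s0,s1,s2,s3,s4}  [new]
{s0,s1,s2,s3} --b--> {s0,s4}  [new]
{s0,s1,s3,s4} --a--> {s0,s1,s2,s3,s4}  [seen]
{s0,s1,s3,s4} --b--> {s0,s1,s3,s4}  [seen]
{s0,s2,s3} --a--> {s0,s1,s2,s3,s4}  [seen]
{s0,s2,s3} --b--> {s0,s4}  [seen]
{s0,s1,s3} --a--> {s0,s1,s2,s3,s4}  [seen]
{s0,s1,s3} --b--> {s0,s4}  [seen]
{s0,s1,s2,s3,s4} --a--> {s0,s1,s2,s3,s4}  [seen]
{s0,s1,s2,s3,s4} --b--> {s0,s1,s3,s4}  [seen]
{s0,s4} --a--> {s0,s2,s3,s4}  [new]
{s0,s4} --b--> {s0,s1,s3,s4}  [seen]
{s0,s2,s3,s4} --a--> {s0,s1,s2,s3,s4}  [seen]
{s0,s2,s3,s4} --b--> {s0,s1,s3,s4}  [seen]
Reachable DFA states: {s0}, {s2,s3,s4}, {s4}, {s0,s1,s2,s3}, {s0,s1,s3,s4}, {s0,s2,s3}, {s0,s1,s3}, {s0,s1,s2,s3,s4}, {s0,s4}, {s0,s2,s3,s4}.
{s0,s1,s2} is not among them.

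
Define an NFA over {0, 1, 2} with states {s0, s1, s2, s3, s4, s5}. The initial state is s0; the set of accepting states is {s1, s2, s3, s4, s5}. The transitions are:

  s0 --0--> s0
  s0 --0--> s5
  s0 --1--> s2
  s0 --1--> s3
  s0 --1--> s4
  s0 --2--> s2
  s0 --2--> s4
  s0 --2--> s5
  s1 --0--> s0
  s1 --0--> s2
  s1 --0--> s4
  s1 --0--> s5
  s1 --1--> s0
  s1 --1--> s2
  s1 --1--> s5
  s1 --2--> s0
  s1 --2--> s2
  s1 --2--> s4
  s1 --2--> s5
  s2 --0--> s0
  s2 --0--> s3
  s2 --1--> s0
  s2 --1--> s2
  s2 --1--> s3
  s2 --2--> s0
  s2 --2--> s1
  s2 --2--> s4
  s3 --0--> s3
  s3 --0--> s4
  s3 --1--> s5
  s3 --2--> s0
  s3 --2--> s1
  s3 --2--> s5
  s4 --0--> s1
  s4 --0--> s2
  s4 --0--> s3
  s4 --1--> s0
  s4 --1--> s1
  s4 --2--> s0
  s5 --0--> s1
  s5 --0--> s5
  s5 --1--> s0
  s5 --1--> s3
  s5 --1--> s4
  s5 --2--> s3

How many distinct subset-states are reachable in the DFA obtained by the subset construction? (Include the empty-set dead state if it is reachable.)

15

Start state of the DFA: {s0}.
{s0} --0--> {s0, s5}  [new]
{s0} --1--> {s2, s3, s4}  [new]
{s0} --2--> {s2, s4, s5}  [new]
{s0, s5} --0--> {s0, s1, s5}  [new]
{s0, s5} --1--> {s0, s2, s3, s4}  [new]
{s0, s5} --2--> {s2, s3, s4, s5}  [new]
{s2, s3, s4} --0--> {s0, s1, s2, s3, s4}  [new]
{s2, s3, s4} --1--> {s0, s1, s2, s3, s5}  [new]
{s2, s3, s4} --2--> {s0, s1, s4, s5}  [new]
{s2, s4, s5} --0--> {s0, s1, s2, s3, s5}  [seen]
{s2, s4, s5} --1--> {s0, s1, s2, s3, s4}  [seen]
{s2, s4, s5} --2--> {s0, s1, s3, s4}  [new]
{s0, s1, s5} --0--> {s0, s1, s2, s4, s5}  [new]
{s0, s1, s5} --1--> {s0, s2, s3, s4, s5}  [new]
{s0, s1, s5} --2--> {s0, s2, s3, s4, s5}  [seen]
{s0, s2, s3, s4} --0--> {s0, s1, s2, s3, s4, s5}  [new]
{s0, s2, s3, s4} --1--> {s0, s1, s2, s3, s4, s5}  [seen]
{s0, s2, s3, s4} --2--> {s0, s1, s2, s4, s5}  [seen]
{s2, s3, s4, s5} --0--> {s0, s1, s2, s3, s4, s5}  [seen]
{s2, s3, s4, s5} --1--> {s0, s1, s2, s3, s4, s5}  [seen]
{s2, s3, s4, s5} --2--> {s0, s1, s3, s4, s5}  [new]
{s0, s1, s2, s3, s4} --0--> {s0, s1, s2, s3, s4, s5}  [seen]
{s0, s1, s2, s3, s4} --1--> {s0, s1, s2, s3, s4, s5}  [seen]
{s0, s1, s2, s3, s4} --2--> {s0, s1, s2, s4, s5}  [seen]
{s0, s1, s2, s3, s5} --0--> {s0, s1, s2, s3, s4, s5}  [seen]
{s0, s1, s2, s3, s5} --1--> {s0, s2, s3, s4, s5}  [seen]
{s0, s1, s2, s3, s5} --2--> {s0, s1, s2, s3, s4, s5}  [seen]
{s0, s1, s4, s5} --0--> {s0, s1, s2, s3, s4, s5}  [seen]
{s0, s1, s4, s5} --1--> {s0, s1, s2, s3, s4, s5}  [seen]
{s0, s1, s4, s5} --2--> {s0, s2, s3, s4, s5}  [seen]
{s0, s1, s3, s4} --0--> {s0, s1, s2, s3, s4, s5}  [seen]
{s0, s1, s3, s4} --1--> {s0, s1, s2, s3, s4, s5}  [seen]
{s0, s1, s3, s4} --2--> {s0, s1, s2, s4, s5}  [seen]
{s0, s1, s2, s4, s5} --0--> {s0, s1, s2, s3, s4, s5}  [seen]
{s0, s1, s2, s4, s5} --1--> {s0, s1, s2, s3, s4, s5}  [seen]
{s0, s1, s2, s4, s5} --2--> {s0, s1, s2, s3, s4, s5}  [seen]
{s0, s2, s3, s4, s5} --0--> {s0, s1, s2, s3, s4, s5}  [seen]
{s0, s2, s3, s4, s5} --1--> {s0, s1, s2, s3, s4, s5}  [seen]
{s0, s2, s3, s4, s5} --2--> {s0, s1, s2, s3, s4, s5}  [seen]
{s0, s1, s2, s3, s4, s5} --0--> {s0, s1, s2, s3, s4, s5}  [seen]
{s0, s1, s2, s3, s4, s5} --1--> {s0, s1, s2, s3, s4, s5}  [seen]
{s0, s1, s2, s3, s4, s5} --2--> {s0, s1, s2, s3, s4, s5}  [seen]
{s0, s1, s3, s4, s5} --0--> {s0, s1, s2, s3, s4, s5}  [seen]
{s0, s1, s3, s4, s5} --1--> {s0, s1, s2, s3, s4, s5}  [seen]
{s0, s1, s3, s4, s5} --2--> {s0, s1, s2, s3, s4, s5}  [seen]
Reachable DFA states: {s0}, {s0, s5}, {s2, s3, s4}, {s2, s4, s5}, {s0, s1, s5}, {s0, s2, s3, s4}, {s2, s3, s4, s5}, {s0, s1, s2, s3, s4}, {s0, s1, s2, s3, s5}, {s0, s1, s4, s5}, {s0, s1, s3, s4}, {s0, s1, s2, s4, s5}, {s0, s2, s3, s4, s5}, {s0, s1, s2, s3, s4, s5}, {s0, s1, s3, s4, s5}.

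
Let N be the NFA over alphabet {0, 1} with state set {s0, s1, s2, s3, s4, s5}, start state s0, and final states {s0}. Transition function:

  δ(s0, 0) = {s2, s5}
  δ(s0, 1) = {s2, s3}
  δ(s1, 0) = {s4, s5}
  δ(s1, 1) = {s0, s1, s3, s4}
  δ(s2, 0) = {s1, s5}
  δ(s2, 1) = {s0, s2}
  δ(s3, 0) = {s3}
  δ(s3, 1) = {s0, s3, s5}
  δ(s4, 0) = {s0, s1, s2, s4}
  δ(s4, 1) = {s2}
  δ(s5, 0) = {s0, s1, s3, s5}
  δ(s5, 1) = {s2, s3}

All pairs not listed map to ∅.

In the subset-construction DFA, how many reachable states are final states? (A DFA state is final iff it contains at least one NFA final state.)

7

Start state of the DFA: {s0}.
{s0} --0--> {s2, s5}  [new]
{s0} --1--> {s2, s3}  [new]
{s2, s5} --0--> {s0, s1, s3, s5}  [new]
{s2, s5} --1--> {s0, s2, s3}  [new]
{s2, s3} --0--> {s1, s3, s5}  [new]
{s2, s3} --1--> {s0, s2, s3, s5}  [new]
{s0, s1, s3, s5} --0--> {s0, s1, s2, s3, s4, s5}  [new]
{s0, s1, s3, s5} --1--> {s0, s1, s2, s3, s4, s5}  [seen]
{s0, s2, s3} --0--> {s1, s2, s3, s5}  [new]
{s0, s2, s3} --1--> {s0, s2, s3, s5}  [seen]
{s1, s3, s5} --0--> {s0, s1, s3, s4, s5}  [new]
{s1, s3, s5} --1--> {s0, s1, s2, s3, s4, s5}  [seen]
{s0, s2, s3, s5} --0--> {s0, s1, s2, s3, s5}  [new]
{s0, s2, s3, s5} --1--> {s0, s2, s3, s5}  [seen]
{s0, s1, s2, s3, s4, s5} --0--> {s0, s1, s2, s3, s4, s5}  [seen]
{s0, s1, s2, s3, s4, s5} --1--> {s0, s1, s2, s3, s4, s5}  [seen]
{s1, s2, s3, s5} --0--> {s0, s1, s3, s4, s5}  [seen]
{s1, s2, s3, s5} --1--> {s0, s1, s2, s3, s4, s5}  [seen]
{s0, s1, s3, s4, s5} --0--> {s0, s1, s2, s3, s4, s5}  [seen]
{s0, s1, s3, s4, s5} --1--> {s0, s1, s2, s3, s4, s5}  [seen]
{s0, s1, s2, s3, s5} --0--> {s0, s1, s2, s3, s4, s5}  [seen]
{s0, s1, s2, s3, s5} --1--> {s0, s1, s2, s3, s4, s5}  [seen]
Reachable DFA states: {s0}, {s2, s5}, {s2, s3}, {s0, s1, s3, s5}, {s0, s2, s3}, {s1, s3, s5}, {s0, s2, s3, s5}, {s0, s1, s2, s3, s4, s5}, {s1, s2, s3, s5}, {s0, s1, s3, s4, s5}, {s0, s1, s2, s3, s5}.
Accepting DFA states (contain an NFA accepting state): {s0}, {s0, s1, s3, s5}, {s0, s2, s3}, {s0, s2, s3, s5}, {s0, s1, s2, s3, s4, s5}, {s0, s1, s3, s4, s5}, {s0, s1, s2, s3, s5}.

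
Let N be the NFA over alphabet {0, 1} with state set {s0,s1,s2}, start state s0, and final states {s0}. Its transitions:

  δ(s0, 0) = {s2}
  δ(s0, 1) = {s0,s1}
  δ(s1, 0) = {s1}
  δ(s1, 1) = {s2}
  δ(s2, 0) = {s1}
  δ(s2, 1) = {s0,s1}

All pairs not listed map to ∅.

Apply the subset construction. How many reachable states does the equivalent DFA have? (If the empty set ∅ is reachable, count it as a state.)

Start state of the DFA: {s0}.
{s0} --0--> {s2}  [new]
{s0} --1--> {s0,s1}  [new]
{s2} --0--> {s1}  [new]
{s2} --1--> {s0,s1}  [seen]
{s0,s1} --0--> {s1,s2}  [new]
{s0,s1} --1--> {s0,s1,s2}  [new]
{s1} --0--> {s1}  [seen]
{s1} --1--> {s2}  [seen]
{s1,s2} --0--> {s1}  [seen]
{s1,s2} --1--> {s0,s1,s2}  [seen]
{s0,s1,s2} --0--> {s1,s2}  [seen]
{s0,s1,s2} --1--> {s0,s1,s2}  [seen]
Reachable DFA states: {s0}, {s2}, {s0,s1}, {s1}, {s1,s2}, {s0,s1,s2}.

6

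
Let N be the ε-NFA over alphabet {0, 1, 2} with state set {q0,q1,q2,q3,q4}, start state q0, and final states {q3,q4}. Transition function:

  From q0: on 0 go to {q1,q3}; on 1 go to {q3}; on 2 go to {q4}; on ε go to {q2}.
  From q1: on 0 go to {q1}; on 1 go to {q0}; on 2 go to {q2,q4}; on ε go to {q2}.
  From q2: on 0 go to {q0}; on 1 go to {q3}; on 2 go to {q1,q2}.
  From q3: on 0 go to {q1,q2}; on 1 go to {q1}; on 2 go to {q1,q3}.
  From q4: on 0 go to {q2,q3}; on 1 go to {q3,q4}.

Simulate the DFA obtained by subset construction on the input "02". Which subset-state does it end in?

Start: {q0,q2}.
δ(q0,0) = {q1,q3}; δ(q2,0) = {q0}.
Union: {q0,q1,q3}.
ε-closure gives {q0,q1,q2,q3}.
After 0: {q0,q1,q2,q3}.
δ(q0,2) = {q4}; δ(q1,2) = {q2,q4}; δ(q2,2) = {q1,q2}; δ(q3,2) = {q1,q3}.
Union: {q1,q2,q3,q4}.
After 2: {q1,q2,q3,q4}.

{q1,q2,q3,q4}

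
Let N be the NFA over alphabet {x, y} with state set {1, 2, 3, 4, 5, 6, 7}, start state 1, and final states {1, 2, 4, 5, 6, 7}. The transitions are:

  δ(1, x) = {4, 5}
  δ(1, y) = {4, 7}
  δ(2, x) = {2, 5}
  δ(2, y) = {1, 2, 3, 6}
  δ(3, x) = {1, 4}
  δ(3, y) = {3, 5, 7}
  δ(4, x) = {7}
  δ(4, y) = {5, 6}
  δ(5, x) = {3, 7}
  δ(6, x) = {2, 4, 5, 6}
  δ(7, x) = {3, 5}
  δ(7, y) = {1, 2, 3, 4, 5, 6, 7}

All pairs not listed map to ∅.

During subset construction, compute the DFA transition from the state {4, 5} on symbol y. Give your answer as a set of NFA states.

{5, 6}

δ(4,y) = {5, 6}; δ(5,y) = ∅.
Union: {5, 6}.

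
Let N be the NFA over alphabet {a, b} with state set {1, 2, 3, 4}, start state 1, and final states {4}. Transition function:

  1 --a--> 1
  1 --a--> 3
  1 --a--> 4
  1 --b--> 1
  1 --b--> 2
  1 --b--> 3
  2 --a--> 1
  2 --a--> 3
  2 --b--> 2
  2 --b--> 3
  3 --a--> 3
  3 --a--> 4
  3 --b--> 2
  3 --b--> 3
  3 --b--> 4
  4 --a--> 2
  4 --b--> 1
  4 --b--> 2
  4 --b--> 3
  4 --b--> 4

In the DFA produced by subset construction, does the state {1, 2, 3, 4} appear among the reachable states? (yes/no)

Start state of the DFA: {1}.
{1} --a--> {1, 3, 4}  [new]
{1} --b--> {1, 2, 3}  [new]
{1, 3, 4} --a--> {1, 2, 3, 4}  [new]
{1, 3, 4} --b--> {1, 2, 3, 4}  [seen]
{1, 2, 3} --a--> {1, 3, 4}  [seen]
{1, 2, 3} --b--> {1, 2, 3, 4}  [seen]
{1, 2, 3, 4} --a--> {1, 2, 3, 4}  [seen]
{1, 2, 3, 4} --b--> {1, 2, 3, 4}  [seen]
Reachable DFA states: {1}, {1, 3, 4}, {1, 2, 3}, {1, 2, 3, 4}.
{1, 2, 3, 4} is among them.

yes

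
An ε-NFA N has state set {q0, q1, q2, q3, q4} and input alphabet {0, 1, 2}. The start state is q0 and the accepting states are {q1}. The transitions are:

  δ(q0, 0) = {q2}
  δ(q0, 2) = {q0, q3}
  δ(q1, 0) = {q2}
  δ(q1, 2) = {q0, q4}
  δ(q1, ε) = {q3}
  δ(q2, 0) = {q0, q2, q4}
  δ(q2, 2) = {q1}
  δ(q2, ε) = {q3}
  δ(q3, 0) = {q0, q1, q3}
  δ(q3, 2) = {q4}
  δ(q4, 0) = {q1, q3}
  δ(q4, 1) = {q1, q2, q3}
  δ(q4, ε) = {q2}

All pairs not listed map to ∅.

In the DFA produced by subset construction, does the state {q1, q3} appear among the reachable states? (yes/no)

no

Start state of the DFA: {q0} (ε-closure of the NFA start).
{q0} --0--> {q2, q3}  [new]
{q0} --1--> ∅  [new]
{q0} --2--> {q0, q3}  [new]
{q2, q3} --0--> {q0, q1, q2, q3, q4}  [new]
{q2, q3} --1--> ∅  [seen]
{q2, q3} --2--> {q1, q2, q3, q4}  [new]
∅ --0--> ∅  [seen]
∅ --1--> ∅  [seen]
∅ --2--> ∅  [seen]
{q0, q3} --0--> {q0, q1, q2, q3}  [new]
{q0, q3} --1--> ∅  [seen]
{q0, q3} --2--> {q0, q2, q3, q4}  [new]
{q0, q1, q2, q3, q4} --0--> {q0, q1, q2, q3, q4}  [seen]
{q0, q1, q2, q3, q4} --1--> {q1, q2, q3}  [new]
{q0, q1, q2, q3, q4} --2--> {q0, q1, q2, q3, q4}  [seen]
{q1, q2, q3, q4} --0--> {q0, q1, q2, q3, q4}  [seen]
{q1, q2, q3, q4} --1--> {q1, q2, q3}  [seen]
{q1, q2, q3, q4} --2--> {q0, q1, q2, q3, q4}  [seen]
{q0, q1, q2, q3} --0--> {q0, q1, q2, q3, q4}  [seen]
{q0, q1, q2, q3} --1--> ∅  [seen]
{q0, q1, q2, q3} --2--> {q0, q1, q2, q3, q4}  [seen]
{q0, q2, q3, q4} --0--> {q0, q1, q2, q3, q4}  [seen]
{q0, q2, q3, q4} --1--> {q1, q2, q3}  [seen]
{q0, q2, q3, q4} --2--> {q0, q1, q2, q3, q4}  [seen]
{q1, q2, q3} --0--> {q0, q1, q2, q3, q4}  [seen]
{q1, q2, q3} --1--> ∅  [seen]
{q1, q2, q3} --2--> {q0, q1, q2, q3, q4}  [seen]
Reachable DFA states: {q0}, {q2, q3}, ∅, {q0, q3}, {q0, q1, q2, q3, q4}, {q1, q2, q3, q4}, {q0, q1, q2, q3}, {q0, q2, q3, q4}, {q1, q2, q3}.
{q1, q3} is not among them.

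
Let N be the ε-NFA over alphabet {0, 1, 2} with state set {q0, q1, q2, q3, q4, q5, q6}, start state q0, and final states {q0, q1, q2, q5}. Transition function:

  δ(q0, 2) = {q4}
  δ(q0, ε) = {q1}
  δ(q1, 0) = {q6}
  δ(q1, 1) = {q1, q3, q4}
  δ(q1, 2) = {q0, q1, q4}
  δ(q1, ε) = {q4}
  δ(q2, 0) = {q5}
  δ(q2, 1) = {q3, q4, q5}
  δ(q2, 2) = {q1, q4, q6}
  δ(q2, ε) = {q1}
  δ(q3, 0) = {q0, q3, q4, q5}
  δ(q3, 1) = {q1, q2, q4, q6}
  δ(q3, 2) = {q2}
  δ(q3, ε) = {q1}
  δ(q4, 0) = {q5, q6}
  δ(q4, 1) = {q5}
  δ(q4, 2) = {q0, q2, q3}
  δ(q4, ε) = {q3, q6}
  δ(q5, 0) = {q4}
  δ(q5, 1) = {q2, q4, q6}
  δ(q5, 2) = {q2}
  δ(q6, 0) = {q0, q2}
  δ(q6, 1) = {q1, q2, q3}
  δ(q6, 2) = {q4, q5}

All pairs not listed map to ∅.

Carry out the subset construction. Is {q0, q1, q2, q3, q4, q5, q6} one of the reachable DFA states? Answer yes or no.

yes

Start state of the DFA: {q0, q1, q3, q4, q6} (ε-closure of the NFA start).
{q0, q1, q3, q4, q6} --0--> {q0, q1, q2, q3, q4, q5, q6}  [new]
{q0, q1, q3, q4, q6} --1--> {q1, q2, q3, q4, q5, q6}  [new]
{q0, q1, q3, q4, q6} --2--> {q0, q1, q2, q3, q4, q5, q6}  [seen]
{q0, q1, q2, q3, q4, q5, q6} --0--> {q0, q1, q2, q3, q4, q5, q6}  [seen]
{q0, q1, q2, q3, q4, q5, q6} --1--> {q1, q2, q3, q4, q5, q6}  [seen]
{q0, q1, q2, q3, q4, q5, q6} --2--> {q0, q1, q2, q3, q4, q5, q6}  [seen]
{q1, q2, q3, q4, q5, q6} --0--> {q0, q1, q2, q3, q4, q5, q6}  [seen]
{q1, q2, q3, q4, q5, q6} --1--> {q1, q2, q3, q4, q5, q6}  [seen]
{q1, q2, q3, q4, q5, q6} --2--> {q0, q1, q2, q3, q4, q5, q6}  [seen]
Reachable DFA states: {q0, q1, q3, q4, q6}, {q0, q1, q2, q3, q4, q5, q6}, {q1, q2, q3, q4, q5, q6}.
{q0, q1, q2, q3, q4, q5, q6} is among them.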